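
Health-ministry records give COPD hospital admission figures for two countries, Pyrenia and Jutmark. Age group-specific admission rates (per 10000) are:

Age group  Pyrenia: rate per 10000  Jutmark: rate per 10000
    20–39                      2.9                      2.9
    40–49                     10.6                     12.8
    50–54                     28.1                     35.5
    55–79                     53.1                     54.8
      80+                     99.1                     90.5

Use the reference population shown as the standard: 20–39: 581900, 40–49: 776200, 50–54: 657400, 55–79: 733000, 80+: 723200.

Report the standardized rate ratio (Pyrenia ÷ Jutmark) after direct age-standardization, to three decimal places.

0.989

Standard total = 3471700; weights = 0.1676, 0.2236, 0.1894, 0.2111, 0.2083.
Pyrenia: 0.1676×2.9 + 0.2236×10.6 + 0.1894×28.1 + 0.2111×53.1 + 0.2083×99.1 = 40.0321 per 10000.
Jutmark: 0.1676×2.9 + 0.2236×12.8 + 0.1894×35.5 + 0.2111×54.8 + 0.2083×90.5 = 40.4927 per 10000.
Ratio = 40.0321 ÷ 40.4927 = 0.98863.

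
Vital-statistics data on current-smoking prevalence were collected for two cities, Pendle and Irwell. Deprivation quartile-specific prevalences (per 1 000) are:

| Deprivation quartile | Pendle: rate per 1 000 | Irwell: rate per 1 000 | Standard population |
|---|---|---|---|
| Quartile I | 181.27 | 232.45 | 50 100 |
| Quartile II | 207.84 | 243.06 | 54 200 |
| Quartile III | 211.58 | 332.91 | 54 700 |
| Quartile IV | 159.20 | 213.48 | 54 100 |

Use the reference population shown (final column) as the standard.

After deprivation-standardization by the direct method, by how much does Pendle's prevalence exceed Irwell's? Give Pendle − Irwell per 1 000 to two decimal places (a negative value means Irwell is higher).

Standard total = 213 100; weights = 0.2351, 0.2543, 0.2567, 0.2539.
Pendle: 0.2351×181.27 + 0.2543×207.84 + 0.2567×211.58 + 0.2539×159.20 = 190.2051 per 1 000.
Irwell: 0.2351×232.45 + 0.2543×243.06 + 0.2567×332.91 + 0.2539×213.48 = 256.1194 per 1 000.
Difference = 190.2051 − 256.1194 = -65.9143.

-65.91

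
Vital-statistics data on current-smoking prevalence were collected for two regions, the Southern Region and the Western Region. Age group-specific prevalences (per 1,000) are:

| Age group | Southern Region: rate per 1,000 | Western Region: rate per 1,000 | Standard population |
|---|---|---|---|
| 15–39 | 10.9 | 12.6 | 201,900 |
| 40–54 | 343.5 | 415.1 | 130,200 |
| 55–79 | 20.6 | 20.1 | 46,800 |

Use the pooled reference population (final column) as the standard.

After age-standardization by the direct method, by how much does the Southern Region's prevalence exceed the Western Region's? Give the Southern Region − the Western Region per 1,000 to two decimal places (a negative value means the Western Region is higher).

-25.45

Standard total = 378,900; weights = 0.5329, 0.3436, 0.1235.
The Southern Region: 0.5329×10.9 + 0.3436×343.5 + 0.1235×20.6 = 126.3882 per 1,000.
The Western Region: 0.5329×12.6 + 0.3436×415.1 + 0.1235×20.1 = 151.8359 per 1,000.
Difference = 126.3882 − 151.8359 = -25.4477.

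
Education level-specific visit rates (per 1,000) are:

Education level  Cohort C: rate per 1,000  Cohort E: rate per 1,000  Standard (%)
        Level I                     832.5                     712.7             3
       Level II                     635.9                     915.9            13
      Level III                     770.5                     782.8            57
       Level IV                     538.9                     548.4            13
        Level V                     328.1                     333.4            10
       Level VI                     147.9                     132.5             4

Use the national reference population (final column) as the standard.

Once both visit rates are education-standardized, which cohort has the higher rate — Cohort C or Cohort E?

Standard weights: 0.03, 0.13, 0.57, 0.13, 0.10, 0.04.
Cohort C: 0.0300×832.5 + 0.1300×635.9 + 0.5700×770.5 + 0.1300×538.9 + 0.1000×328.1 + 0.0400×147.9 = 655.6100 per 1,000.
Cohort E: 0.0300×712.7 + 0.1300×915.9 + 0.5700×782.8 + 0.1300×548.4 + 0.1000×333.4 + 0.0400×132.5 = 696.5760 per 1,000.

Cohort E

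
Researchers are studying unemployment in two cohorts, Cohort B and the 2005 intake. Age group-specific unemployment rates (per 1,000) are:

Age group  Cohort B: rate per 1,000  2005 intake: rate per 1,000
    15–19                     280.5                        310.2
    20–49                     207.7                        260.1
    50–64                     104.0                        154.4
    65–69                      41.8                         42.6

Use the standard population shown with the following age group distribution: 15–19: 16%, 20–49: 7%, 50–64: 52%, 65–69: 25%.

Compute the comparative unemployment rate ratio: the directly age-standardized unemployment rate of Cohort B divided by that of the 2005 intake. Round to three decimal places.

Standard weights: 0.16, 0.07, 0.52, 0.25.
Cohort B: 0.1600×280.5 + 0.0700×207.7 + 0.5200×104.0 + 0.2500×41.8 = 123.9490 per 1,000.
The 2005 intake: 0.1600×310.2 + 0.0700×260.1 + 0.5200×154.4 + 0.2500×42.6 = 158.7770 per 1,000.
Ratio = 123.9490 ÷ 158.7770 = 0.78065.

0.781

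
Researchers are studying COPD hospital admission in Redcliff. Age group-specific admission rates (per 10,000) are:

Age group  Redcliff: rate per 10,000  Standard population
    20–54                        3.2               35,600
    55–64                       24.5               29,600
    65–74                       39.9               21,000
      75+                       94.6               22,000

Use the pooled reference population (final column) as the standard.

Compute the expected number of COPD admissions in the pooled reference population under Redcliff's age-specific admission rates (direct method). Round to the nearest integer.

Expected COPD admissions = Σ (standard pop × age-specific rate ÷ 10,000)
= 35,600×3.2/10,000 + 29,600×24.5/10,000 + 21,000×39.9/10,000 + 22,000×94.6/10,000
= 11.39 + 72.52 + 83.79 + 208.12 = 375.82.

376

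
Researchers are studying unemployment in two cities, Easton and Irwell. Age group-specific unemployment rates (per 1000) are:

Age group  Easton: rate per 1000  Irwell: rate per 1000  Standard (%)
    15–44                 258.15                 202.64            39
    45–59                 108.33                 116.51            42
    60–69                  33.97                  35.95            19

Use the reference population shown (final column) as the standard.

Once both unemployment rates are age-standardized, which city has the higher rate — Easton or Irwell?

Standard weights: 0.39, 0.42, 0.19.
Easton: 0.3900×258.15 + 0.4200×108.33 + 0.1900×33.97 = 152.6314 per 1000.
Irwell: 0.3900×202.64 + 0.4200×116.51 + 0.1900×35.95 = 134.7943 per 1000.

Easton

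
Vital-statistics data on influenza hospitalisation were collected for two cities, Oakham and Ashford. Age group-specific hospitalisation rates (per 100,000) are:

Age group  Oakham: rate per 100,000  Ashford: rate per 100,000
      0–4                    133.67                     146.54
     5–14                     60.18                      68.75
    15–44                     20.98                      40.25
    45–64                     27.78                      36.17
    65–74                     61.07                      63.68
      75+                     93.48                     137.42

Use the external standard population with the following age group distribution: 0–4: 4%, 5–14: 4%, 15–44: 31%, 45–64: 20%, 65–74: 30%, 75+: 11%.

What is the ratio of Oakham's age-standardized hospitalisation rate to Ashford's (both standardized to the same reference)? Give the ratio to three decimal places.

Standard weights: 0.04, 0.04, 0.31, 0.20, 0.30, 0.11.
Oakham: 0.0400×133.67 + 0.0400×60.18 + 0.3100×20.98 + 0.2000×27.78 + 0.3000×61.07 + 0.1100×93.48 = 48.4176 per 100,000.
Ashford: 0.0400×146.54 + 0.0400×68.75 + 0.3100×40.25 + 0.2000×36.17 + 0.3000×63.68 + 0.1100×137.42 = 62.5433 per 100,000.
Ratio = 48.4176 ÷ 62.5433 = 0.77415.

0.774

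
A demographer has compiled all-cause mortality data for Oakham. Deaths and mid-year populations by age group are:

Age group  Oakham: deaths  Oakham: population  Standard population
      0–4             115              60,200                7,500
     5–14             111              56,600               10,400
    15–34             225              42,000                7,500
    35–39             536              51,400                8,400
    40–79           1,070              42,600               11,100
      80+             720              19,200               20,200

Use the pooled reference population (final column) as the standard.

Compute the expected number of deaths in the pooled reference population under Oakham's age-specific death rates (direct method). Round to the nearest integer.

Age-specific rates per 100,000 for Oakham: 191.03, 196.11, 535.71, 1042.80, 2511.74, 3750.00.
Expected deaths = Σ (standard pop × age-specific rate ÷ 100,000)
= 7,500×191.03/100,000 + 10,400×196.11/100,000 + 7,500×535.71/100,000 + 8,400×1042.80/100,000 + 11,100×2511.74/100,000 + 20,200×3750.00/100,000
= 14.33 + 20.40 + 40.18 + 87.60 + 278.80 + 757.50 = 1198.80.

1199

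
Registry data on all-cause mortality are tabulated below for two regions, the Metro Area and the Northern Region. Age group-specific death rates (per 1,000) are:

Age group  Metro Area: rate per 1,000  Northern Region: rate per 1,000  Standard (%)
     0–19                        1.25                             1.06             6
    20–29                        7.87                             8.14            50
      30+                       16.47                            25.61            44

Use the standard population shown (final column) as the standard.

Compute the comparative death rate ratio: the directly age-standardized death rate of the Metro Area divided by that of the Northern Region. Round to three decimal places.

0.731

Standard weights: 0.06, 0.50, 0.44.
The Metro Area: 0.0600×1.25 + 0.5000×7.87 + 0.4400×16.47 = 11.2568 per 1,000.
The Northern Region: 0.0600×1.06 + 0.5000×8.14 + 0.4400×25.61 = 15.4020 per 1,000.
Ratio = 11.2568 ÷ 15.4020 = 0.73087.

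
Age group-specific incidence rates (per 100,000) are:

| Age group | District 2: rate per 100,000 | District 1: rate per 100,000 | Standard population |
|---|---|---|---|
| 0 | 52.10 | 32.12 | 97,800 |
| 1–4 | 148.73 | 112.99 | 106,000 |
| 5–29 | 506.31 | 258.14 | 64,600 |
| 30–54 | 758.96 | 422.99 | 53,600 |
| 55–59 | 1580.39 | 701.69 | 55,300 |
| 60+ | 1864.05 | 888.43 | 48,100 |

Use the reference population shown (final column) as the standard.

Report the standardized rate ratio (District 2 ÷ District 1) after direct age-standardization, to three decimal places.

Standard total = 425,400; weights = 0.2299, 0.2492, 0.1519, 0.1260, 0.1300, 0.1131.
District 2: 0.2299×52.10 + 0.2492×148.73 + 0.1519×506.31 + 0.1260×758.96 + 0.1300×1580.39 + 0.1131×1864.05 = 637.7645 per 100,000.
District 1: 0.2299×32.12 + 0.2492×112.99 + 0.1519×258.14 + 0.1260×422.99 + 0.1300×701.69 + 0.1131×888.43 = 319.7069 per 100,000.
Ratio = 637.7645 ÷ 319.7069 = 1.99484.

1.995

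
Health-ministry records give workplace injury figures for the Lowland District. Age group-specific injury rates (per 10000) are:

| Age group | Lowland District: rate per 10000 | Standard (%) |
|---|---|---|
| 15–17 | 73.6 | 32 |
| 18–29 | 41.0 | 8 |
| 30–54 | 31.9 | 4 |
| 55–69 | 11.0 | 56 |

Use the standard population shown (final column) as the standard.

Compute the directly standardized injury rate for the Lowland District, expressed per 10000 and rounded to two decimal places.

Standard weights: 0.32, 0.08, 0.04, 0.56.
Standardized rate: 0.3200×73.6 + 0.0800×41.0 + 0.0400×31.9 + 0.5600×11.0 = 34.2680 per 10000.

34.27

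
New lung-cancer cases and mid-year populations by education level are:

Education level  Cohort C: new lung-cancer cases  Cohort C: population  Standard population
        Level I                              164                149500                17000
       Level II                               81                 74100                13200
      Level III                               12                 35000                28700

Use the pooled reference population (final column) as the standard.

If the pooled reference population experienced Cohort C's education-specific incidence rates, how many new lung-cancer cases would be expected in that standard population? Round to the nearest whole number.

Education-specific rates per 100000 for Cohort C: 109.70, 109.31, 34.29.
Expected new lung-cancer cases = Σ (standard pop × education-specific rate ÷ 100000)
= 17000×109.70/100000 + 13200×109.31/100000 + 28700×34.29/100000
= 18.65 + 14.43 + 9.84 = 42.92.

43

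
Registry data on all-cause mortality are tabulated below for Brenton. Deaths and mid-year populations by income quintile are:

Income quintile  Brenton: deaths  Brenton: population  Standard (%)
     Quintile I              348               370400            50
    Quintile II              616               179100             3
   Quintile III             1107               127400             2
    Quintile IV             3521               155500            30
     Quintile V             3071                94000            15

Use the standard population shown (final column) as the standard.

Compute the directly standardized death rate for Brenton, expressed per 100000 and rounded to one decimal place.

Income-specific rates per 100000 for Brenton: 93.95, 343.94, 868.92, 2264.31, 3267.02.
Standard weights: 0.50, 0.03, 0.02, 0.30, 0.15.
Standardized rate: 0.5000×93.95 + 0.0300×343.94 + 0.0200×868.92 + 0.3000×2264.31 + 0.1500×3267.02 = 1244.0186 per 100000.

1244.0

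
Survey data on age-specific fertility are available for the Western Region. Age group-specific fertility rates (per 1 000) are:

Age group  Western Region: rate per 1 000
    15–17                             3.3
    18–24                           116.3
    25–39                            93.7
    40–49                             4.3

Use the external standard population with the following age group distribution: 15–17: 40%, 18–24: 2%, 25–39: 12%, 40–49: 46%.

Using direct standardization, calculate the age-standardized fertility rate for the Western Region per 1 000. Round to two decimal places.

16.87

Standard weights: 0.40, 0.02, 0.12, 0.46.
Standardized rate: 0.4000×3.3 + 0.0200×116.3 + 0.1200×93.7 + 0.4600×4.3 = 16.8680 per 1 000.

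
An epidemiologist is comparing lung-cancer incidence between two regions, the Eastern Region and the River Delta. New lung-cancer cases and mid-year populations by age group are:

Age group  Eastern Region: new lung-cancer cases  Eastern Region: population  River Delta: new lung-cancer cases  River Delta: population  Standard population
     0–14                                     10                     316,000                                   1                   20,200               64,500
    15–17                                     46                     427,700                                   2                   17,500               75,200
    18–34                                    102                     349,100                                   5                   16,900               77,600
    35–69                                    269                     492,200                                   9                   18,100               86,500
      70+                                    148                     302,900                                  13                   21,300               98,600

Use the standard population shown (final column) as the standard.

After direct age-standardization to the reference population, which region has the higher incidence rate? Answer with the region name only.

Age-specific rates per 100,000 for the Eastern Region: 3.16, 10.76, 29.22, 54.65, 48.86.
For the River Delta: 4.95, 11.43, 29.59, 49.72, 61.03.
Standard total = 402,400; weights = 0.1603, 0.1869, 0.1928, 0.2150, 0.2450.
The Eastern Region: 0.1603×3.16 + 0.1869×10.76 + 0.1928×29.22 + 0.2150×54.65 + 0.2450×48.86 = 31.8722 per 100,000.
The River Delta: 0.1603×4.95 + 0.1869×11.43 + 0.1928×29.59 + 0.2150×49.72 + 0.2450×61.03 = 34.2782 per 100,000.

River Delta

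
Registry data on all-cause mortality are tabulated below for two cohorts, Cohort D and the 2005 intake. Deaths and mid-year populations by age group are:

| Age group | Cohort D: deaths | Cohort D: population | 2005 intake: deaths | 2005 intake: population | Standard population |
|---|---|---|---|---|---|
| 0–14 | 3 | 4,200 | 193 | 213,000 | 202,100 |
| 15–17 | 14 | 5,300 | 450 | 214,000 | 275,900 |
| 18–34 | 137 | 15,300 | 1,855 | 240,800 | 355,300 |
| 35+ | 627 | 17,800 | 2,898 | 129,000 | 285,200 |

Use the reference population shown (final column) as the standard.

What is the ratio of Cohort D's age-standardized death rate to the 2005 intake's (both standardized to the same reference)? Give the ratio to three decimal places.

1.423

Age-specific rates per 1,000 for Cohort D: 0.714, 2.642, 8.954, 35.225.
For the 2005 intake: 0.906, 2.103, 7.703, 22.465.
Standard total = 1,118,500; weights = 0.1807, 0.2467, 0.3177, 0.2550.
Cohort D: 0.1807×0.714 + 0.2467×2.642 + 0.3177×8.954 + 0.2550×35.225 = 12.6068 per 1,000.
The 2005 intake: 0.1807×0.906 + 0.2467×2.103 + 0.3177×7.703 + 0.2550×22.465 = 8.8577 per 1,000.
Ratio = 12.6068 ÷ 8.8577 = 1.42325.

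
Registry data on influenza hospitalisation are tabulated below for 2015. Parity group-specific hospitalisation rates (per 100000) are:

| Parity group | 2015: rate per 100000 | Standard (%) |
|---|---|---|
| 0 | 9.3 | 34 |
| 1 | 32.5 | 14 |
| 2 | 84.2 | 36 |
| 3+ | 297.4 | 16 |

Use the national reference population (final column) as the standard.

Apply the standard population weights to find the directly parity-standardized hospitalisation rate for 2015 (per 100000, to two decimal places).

Standard weights: 0.34, 0.14, 0.36, 0.16.
Standardized rate: 0.3400×9.3 + 0.1400×32.5 + 0.3600×84.2 + 0.1600×297.4 = 85.6080 per 100000.

85.61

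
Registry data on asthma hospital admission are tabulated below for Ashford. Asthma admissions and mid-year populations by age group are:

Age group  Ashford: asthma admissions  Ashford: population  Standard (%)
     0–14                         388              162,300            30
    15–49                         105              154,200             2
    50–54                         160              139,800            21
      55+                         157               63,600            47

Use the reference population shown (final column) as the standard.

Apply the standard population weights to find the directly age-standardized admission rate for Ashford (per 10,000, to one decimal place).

21.3

Age-specific rates per 10,000 for Ashford: 23.91, 6.81, 11.44, 24.69.
Standard weights: 0.30, 0.02, 0.21, 0.47.
Standardized rate: 0.3000×23.91 + 0.0200×6.81 + 0.2100×11.44 + 0.4700×24.69 = 21.3137 per 10,000.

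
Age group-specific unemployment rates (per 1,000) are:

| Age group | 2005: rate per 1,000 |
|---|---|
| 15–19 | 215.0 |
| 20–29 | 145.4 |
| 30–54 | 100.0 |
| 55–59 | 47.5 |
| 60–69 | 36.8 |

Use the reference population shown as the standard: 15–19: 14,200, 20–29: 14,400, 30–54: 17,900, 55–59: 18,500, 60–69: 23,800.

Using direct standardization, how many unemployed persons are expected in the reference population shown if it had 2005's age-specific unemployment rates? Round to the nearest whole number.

Expected unemployed persons = Σ (standard pop × age-specific rate ÷ 1,000)
= 14,200×215.0/1,000 + 14,400×145.4/1,000 + 17,900×100.0/1,000 + 18,500×47.5/1,000 + 23,800×36.8/1,000
= 3053.00 + 2093.76 + 1790.00 + 878.75 + 875.84 = 8691.35.

8691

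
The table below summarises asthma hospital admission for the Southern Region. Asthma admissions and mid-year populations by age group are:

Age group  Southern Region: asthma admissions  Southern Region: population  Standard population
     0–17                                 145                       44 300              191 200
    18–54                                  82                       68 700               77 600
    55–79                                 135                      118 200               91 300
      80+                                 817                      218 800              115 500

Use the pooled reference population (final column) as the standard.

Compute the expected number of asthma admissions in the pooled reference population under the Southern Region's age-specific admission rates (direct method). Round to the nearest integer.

Age-specific rates per 10 000 for the Southern Region: 32.73, 11.94, 11.42, 37.34.
Expected asthma admissions = Σ (standard pop × age-specific rate ÷ 10 000)
= 191 200×32.73/10 000 + 77 600×11.94/10 000 + 91 300×11.42/10 000 + 115 500×37.34/10 000
= 625.82 + 92.62 + 104.28 + 431.28 = 1254.00.

1254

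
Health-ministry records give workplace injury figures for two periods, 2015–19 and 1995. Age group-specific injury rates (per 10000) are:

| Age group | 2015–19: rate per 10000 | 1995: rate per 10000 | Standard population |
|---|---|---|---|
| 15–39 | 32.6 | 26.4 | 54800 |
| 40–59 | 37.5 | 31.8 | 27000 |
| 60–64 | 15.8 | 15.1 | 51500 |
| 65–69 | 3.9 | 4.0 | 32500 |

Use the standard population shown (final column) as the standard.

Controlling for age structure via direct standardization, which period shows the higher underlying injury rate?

Standard total = 165800; weights = 0.3305, 0.1628, 0.3106, 0.1960.
2015–19: 0.3305×32.6 + 0.1628×37.5 + 0.3106×15.8 + 0.1960×3.9 = 22.5539 per 10000.
1995: 0.3305×26.4 + 0.1628×31.8 + 0.3106×15.1 + 0.1960×4.0 = 19.3786 per 10000.

2015–19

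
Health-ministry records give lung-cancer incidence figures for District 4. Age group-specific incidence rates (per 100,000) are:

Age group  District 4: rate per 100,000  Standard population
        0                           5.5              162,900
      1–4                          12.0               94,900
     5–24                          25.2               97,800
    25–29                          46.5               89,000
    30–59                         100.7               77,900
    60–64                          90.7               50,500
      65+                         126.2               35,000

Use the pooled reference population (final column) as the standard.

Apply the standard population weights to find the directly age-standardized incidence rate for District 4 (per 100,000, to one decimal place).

Standard total = 608,000; weights = 0.2679, 0.1561, 0.1609, 0.1464, 0.1281, 0.0831, 0.0576.
Standardized rate: 0.2679×5.5 + 0.1561×12.0 + 0.1609×25.2 + 0.1464×46.5 + 0.1281×100.7 + 0.0831×90.7 + 0.0576×126.2 = 41.9074 per 100,000.

41.9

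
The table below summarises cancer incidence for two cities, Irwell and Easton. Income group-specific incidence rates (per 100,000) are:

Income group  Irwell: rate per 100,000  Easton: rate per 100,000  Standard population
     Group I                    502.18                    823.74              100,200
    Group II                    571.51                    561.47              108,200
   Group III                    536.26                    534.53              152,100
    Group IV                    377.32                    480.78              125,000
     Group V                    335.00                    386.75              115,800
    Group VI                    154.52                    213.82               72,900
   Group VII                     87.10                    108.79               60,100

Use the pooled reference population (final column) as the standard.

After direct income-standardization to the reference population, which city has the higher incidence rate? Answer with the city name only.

Standard total = 734,300; weights = 0.1365, 0.1474, 0.2071, 0.1702, 0.1577, 0.0993, 0.0818.
Irwell: 0.1365×502.18 + 0.1474×571.51 + 0.2071×536.26 + 0.1702×377.32 + 0.1577×335.00 + 0.0993×154.52 + 0.0818×87.10 = 403.3477 per 100,000.
Easton: 0.1365×823.74 + 0.1474×561.47 + 0.2071×534.53 + 0.1702×480.78 + 0.1577×386.75 + 0.0993×213.82 + 0.0818×108.79 = 478.8244 per 100,000.

Easton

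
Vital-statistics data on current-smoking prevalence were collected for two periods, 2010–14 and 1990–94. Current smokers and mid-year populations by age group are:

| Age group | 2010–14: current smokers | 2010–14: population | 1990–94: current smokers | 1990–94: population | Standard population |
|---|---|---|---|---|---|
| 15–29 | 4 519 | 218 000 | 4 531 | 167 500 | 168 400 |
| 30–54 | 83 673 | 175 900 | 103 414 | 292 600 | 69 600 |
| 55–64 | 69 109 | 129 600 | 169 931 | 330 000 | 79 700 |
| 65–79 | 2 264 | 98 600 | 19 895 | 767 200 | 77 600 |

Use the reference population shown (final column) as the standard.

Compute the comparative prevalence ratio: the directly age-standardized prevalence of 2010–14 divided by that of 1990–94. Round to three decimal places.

Age-specific rates per 1 000 for 2010–14: 20.729, 475.685, 533.248, 22.961.
For 1990–94: 27.051, 353.431, 514.942, 25.932.
Standard total = 395 300; weights = 0.4260, 0.1761, 0.2016, 0.1963.
2010–14: 0.4260×20.729 + 0.1761×475.685 + 0.2016×533.248 + 0.1963×22.961 = 204.6046 per 1 000.
1990–94: 0.4260×27.051 + 0.1761×353.431 + 0.2016×514.942 + 0.1963×25.932 = 182.6648 per 1 000.
Ratio = 204.6046 ÷ 182.6648 = 1.12011.

1.120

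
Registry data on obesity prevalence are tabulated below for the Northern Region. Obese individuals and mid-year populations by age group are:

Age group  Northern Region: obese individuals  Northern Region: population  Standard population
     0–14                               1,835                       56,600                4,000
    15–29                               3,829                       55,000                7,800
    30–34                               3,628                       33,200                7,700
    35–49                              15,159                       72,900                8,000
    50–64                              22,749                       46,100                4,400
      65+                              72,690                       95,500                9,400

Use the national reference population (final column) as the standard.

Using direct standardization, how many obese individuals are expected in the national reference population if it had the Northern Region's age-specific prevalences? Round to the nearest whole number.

Age-specific rates per 1,000 for the Northern Region: 32.420, 69.618, 109.277, 207.942, 493.471, 761.152.
Expected obese individuals = Σ (standard pop × age-specific rate ÷ 1,000)
= 4,000×32.420/1,000 + 7,800×69.618/1,000 + 7,700×109.277/1,000 + 8,000×207.942/1,000 + 4,400×493.471/1,000 + 9,400×761.152/1,000
= 129.68 + 543.02 + 841.43 + 1663.54 + 2171.27 + 7154.83 = 12503.78.

12504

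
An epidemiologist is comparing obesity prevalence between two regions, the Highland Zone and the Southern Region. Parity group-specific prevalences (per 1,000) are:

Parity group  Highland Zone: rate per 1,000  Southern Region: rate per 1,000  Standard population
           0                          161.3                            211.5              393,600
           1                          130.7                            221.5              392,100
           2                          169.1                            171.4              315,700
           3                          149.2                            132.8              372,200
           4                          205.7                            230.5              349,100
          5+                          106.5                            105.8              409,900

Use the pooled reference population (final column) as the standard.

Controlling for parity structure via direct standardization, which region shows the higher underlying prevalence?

Standard total = 2,232,600; weights = 0.1763, 0.1756, 0.1414, 0.1667, 0.1564, 0.1836.
The Highland Zone: 0.1763×161.3 + 0.1756×130.7 + 0.1414×169.1 + 0.1667×149.2 + 0.1564×205.7 + 0.1836×106.5 = 151.8931 per 1,000.
The Southern Region: 0.1763×211.5 + 0.1756×221.5 + 0.1414×171.4 + 0.1667×132.8 + 0.1564×230.5 + 0.1836×105.8 = 178.0304 per 1,000.

Southern Region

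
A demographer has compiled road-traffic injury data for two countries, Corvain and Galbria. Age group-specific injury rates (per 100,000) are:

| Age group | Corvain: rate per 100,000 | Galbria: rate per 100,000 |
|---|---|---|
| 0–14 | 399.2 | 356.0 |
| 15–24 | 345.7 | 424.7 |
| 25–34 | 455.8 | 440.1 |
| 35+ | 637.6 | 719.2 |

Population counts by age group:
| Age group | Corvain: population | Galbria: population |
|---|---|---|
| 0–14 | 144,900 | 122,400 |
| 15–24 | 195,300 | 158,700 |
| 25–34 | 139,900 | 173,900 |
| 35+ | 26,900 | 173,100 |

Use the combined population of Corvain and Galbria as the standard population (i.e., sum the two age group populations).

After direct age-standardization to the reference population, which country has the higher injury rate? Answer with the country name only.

Galbria

Combined standard total = 1,135,100; weights = 0.2355, 0.3119, 0.2765, 0.1762.
Corvain: 0.2355×399.2 + 0.3119×345.7 + 0.2765×455.8 + 0.1762×637.6 = 440.1674 per 100,000.
Galbria: 0.2355×356.0 + 0.3119×424.7 + 0.2765×440.1 + 0.1762×719.2 = 464.6692 per 100,000.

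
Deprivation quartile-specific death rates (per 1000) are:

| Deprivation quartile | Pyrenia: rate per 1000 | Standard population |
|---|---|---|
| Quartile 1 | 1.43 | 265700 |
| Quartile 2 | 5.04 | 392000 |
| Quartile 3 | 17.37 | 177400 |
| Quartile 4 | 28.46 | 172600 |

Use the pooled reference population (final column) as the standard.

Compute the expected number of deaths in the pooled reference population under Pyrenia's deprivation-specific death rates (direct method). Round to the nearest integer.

Expected deaths = Σ (standard pop × deprivation-specific rate ÷ 1000)
= 265700×1.43/1000 + 392000×5.04/1000 + 177400×17.37/1000 + 172600×28.46/1000
= 379.95 + 1975.68 + 3081.44 + 4912.20 = 10349.26.

10349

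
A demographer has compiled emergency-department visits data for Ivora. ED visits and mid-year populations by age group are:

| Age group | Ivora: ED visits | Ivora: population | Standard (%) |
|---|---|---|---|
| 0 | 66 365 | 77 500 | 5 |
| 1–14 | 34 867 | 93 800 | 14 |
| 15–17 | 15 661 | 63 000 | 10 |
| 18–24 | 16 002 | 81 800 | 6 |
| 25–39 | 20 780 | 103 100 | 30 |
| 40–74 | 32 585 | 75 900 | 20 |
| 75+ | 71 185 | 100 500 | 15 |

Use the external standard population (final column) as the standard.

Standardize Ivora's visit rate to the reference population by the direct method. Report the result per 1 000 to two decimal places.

384.03

Age-specific rates per 1 000 for Ivora: 856.323, 371.716, 248.587, 195.623, 201.552, 429.315, 708.308.
Standard weights: 0.05, 0.14, 0.10, 0.06, 0.30, 0.20, 0.15.
Standardized rate: 0.0500×856.323 + 0.1400×371.716 + 0.1000×248.587 + 0.0600×195.623 + 0.3000×201.552 + 0.2000×429.315 + 0.1500×708.308 = 384.0274 per 1 000.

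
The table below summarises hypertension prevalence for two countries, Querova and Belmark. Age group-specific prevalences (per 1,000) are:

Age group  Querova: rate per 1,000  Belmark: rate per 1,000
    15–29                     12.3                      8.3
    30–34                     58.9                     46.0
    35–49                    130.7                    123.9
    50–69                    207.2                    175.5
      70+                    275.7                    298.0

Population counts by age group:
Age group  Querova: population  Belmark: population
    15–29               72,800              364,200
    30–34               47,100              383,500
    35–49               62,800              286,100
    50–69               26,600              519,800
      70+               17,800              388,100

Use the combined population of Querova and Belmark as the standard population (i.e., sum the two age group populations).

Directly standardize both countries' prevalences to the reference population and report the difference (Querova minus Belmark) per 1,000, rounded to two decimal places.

Combined standard total = 2,168,800; weights = 0.2015, 0.1985, 0.1609, 0.2519, 0.1872.
Querova: 0.2015×12.3 + 0.1985×58.9 + 0.1609×130.7 + 0.2519×207.2 + 0.1872×275.7 = 138.9982 per 1,000.
Belmark: 0.2015×8.3 + 0.1985×46.0 + 0.1609×123.9 + 0.2519×175.5 + 0.1872×298.0 = 130.7243 per 1,000.
Difference = 138.9982 − 130.7243 = 8.2740.

8.27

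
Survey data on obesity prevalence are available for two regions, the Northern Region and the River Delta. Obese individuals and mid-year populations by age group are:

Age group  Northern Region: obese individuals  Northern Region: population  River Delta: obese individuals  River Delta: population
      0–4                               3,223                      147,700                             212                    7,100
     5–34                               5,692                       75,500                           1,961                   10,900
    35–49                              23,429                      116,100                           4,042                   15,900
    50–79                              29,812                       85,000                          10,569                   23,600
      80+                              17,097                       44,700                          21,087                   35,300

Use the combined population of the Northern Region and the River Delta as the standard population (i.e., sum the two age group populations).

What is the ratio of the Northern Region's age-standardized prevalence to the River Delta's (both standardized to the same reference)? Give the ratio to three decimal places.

Age-specific rates per 1,000 for the Northern Region: 21.821, 75.391, 201.800, 350.729, 382.483.
For the River Delta: 29.859, 179.908, 254.214, 447.839, 597.365.
Combined standard total = 561,800; weights = 0.2755, 0.1538, 0.2350, 0.1933, 0.1424.
The Northern Region: 0.2755×21.821 + 0.1538×75.391 + 0.2350×201.800 + 0.1933×350.729 + 0.1424×382.483 = 187.2858 per 1,000.
The River Delta: 0.2755×29.859 + 0.1538×179.908 + 0.2350×254.214 + 0.1933×447.839 + 0.1424×597.365 = 267.2607 per 1,000.
Ratio = 187.2858 ÷ 267.2607 = 0.70076.

0.701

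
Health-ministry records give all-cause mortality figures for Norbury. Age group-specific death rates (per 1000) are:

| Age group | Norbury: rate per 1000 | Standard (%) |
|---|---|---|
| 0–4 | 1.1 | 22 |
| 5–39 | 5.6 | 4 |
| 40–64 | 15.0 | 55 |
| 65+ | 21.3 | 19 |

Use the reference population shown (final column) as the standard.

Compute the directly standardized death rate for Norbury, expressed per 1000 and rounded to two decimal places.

12.76

Standard weights: 0.22, 0.04, 0.55, 0.19.
Standardized rate: 0.2200×1.1 + 0.0400×5.6 + 0.5500×15.0 + 0.1900×21.3 = 12.7630 per 1000.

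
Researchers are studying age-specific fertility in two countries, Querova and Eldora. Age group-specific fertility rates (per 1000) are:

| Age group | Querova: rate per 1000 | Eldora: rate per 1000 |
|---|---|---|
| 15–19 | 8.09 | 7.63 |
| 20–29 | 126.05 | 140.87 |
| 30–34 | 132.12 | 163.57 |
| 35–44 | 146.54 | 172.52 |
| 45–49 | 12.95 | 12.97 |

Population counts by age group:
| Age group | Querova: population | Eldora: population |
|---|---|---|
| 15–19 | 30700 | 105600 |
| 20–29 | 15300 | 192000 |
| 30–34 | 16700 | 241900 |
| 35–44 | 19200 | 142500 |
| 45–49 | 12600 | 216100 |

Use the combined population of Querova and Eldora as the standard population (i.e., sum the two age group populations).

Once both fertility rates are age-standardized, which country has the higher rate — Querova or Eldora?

Eldora

Combined standard total = 992600; weights = 0.1373, 0.2088, 0.2605, 0.1629, 0.2304.
Querova: 0.1373×8.09 + 0.2088×126.05 + 0.2605×132.12 + 0.1629×146.54 + 0.2304×12.95 = 88.7127 per 1000.
Eldora: 0.1373×7.63 + 0.2088×140.87 + 0.2605×163.57 + 0.1629×172.52 + 0.2304×12.97 = 104.1751 per 1000.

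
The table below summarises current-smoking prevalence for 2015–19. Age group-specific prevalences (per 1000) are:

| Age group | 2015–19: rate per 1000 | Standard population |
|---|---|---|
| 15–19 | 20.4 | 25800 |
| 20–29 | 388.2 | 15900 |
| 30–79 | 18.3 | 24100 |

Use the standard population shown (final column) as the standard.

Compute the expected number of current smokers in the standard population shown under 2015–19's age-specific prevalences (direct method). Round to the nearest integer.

7140

Expected current smokers = Σ (standard pop × age-specific rate ÷ 1000)
= 25800×20.4/1000 + 15900×388.2/1000 + 24100×18.3/1000
= 526.32 + 6172.38 + 441.03 = 7139.73.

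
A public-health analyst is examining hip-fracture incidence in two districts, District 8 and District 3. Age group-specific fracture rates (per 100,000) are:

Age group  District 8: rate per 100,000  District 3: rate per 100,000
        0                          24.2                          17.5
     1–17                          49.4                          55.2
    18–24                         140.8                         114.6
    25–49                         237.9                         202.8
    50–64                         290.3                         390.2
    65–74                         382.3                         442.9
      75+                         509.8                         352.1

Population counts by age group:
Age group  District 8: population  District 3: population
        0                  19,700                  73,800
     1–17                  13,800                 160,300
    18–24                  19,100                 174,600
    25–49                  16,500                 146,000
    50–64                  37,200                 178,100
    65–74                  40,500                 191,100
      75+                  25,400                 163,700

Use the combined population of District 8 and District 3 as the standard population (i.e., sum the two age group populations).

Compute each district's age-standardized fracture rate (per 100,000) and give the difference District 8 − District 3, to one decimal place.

3.7

Combined standard total = 1,259,800; weights = 0.0742, 0.1382, 0.1538, 0.1290, 0.1709, 0.1838, 0.1501.
District 8: 0.0742×24.2 + 0.1382×49.4 + 0.1538×140.8 + 0.1290×237.9 + 0.1709×290.3 + 0.1838×382.3 + 0.1501×509.8 = 257.3745 per 100,000.
District 3: 0.0742×17.5 + 0.1382×55.2 + 0.1538×114.6 + 0.1290×202.8 + 0.1709×390.2 + 0.1838×442.9 + 0.1501×352.1 = 253.6652 per 100,000.
Difference = 257.3745 − 253.6652 = 3.7093.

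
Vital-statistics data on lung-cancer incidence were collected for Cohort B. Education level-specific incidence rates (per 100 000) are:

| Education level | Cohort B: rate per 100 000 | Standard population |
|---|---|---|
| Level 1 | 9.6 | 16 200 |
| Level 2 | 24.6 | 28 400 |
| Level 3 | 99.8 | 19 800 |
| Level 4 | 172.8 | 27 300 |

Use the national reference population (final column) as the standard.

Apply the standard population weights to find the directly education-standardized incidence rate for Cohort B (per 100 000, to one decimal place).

Standard total = 91 700; weights = 0.1767, 0.3097, 0.2159, 0.2977.
Standardized rate: 0.1767×9.6 + 0.3097×24.6 + 0.2159×99.8 + 0.2977×172.8 = 82.3080 per 100 000.

82.3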